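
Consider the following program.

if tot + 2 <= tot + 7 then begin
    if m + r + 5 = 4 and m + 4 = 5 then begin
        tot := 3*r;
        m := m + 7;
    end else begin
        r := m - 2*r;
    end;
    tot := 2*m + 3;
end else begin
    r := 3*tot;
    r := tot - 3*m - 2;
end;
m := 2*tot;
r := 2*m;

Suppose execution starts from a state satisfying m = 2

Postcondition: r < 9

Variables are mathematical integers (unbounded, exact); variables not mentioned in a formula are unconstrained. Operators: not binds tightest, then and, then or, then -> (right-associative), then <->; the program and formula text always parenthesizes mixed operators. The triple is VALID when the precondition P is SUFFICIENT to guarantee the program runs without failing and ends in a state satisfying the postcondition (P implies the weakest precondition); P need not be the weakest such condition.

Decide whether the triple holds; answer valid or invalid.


Working backward. After the program, r < 9 must hold.
Before r := 2*m: 2*m < 9
Before m := 2*tot: 4*tot < 9
Then branch requires ((m + r = -1 and m = 1) -> 8*m < -59) and ((not (m + r = -1 and m = 1)) -> 8*m < -3); else branch requires 4*tot < 9.
Before the if: ((m + r = -1 and m = 1) -> 8*m < -59) and ((not (m + r = -1 and m = 1)) -> 8*m < -3)
The weakest precondition is ((m + r = -1 and m = 1) -> 8*m < -59) and ((not (m + r = -1 and m = 1)) -> 8*m < -3).
Check whether m = 2 implies it.
Countermodel: at the initial state m = 2, r = 0, the precondition holds but the weakest precondition fails.
Answer: invalid


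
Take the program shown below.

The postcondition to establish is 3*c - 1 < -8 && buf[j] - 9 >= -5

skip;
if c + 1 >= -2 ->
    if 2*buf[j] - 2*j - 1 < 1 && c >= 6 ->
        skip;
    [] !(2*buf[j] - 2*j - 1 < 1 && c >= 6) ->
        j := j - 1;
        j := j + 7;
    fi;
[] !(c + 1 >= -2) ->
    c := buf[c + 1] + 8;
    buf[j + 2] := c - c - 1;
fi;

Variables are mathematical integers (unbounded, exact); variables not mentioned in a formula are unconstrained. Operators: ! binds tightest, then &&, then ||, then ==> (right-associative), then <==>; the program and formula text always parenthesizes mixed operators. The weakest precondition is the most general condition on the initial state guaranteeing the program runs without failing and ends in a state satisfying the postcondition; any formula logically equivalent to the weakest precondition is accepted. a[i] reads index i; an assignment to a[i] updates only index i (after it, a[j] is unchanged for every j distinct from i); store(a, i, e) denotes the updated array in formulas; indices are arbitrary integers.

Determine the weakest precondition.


Working backward. After the program, the postcondition 3*c - 1 < -8 && buf[j] - 9 >= -5 must hold; in canonical form it is 3*c < -7 && buf[j] >= 4.
Then branch requires ((2*buf[j] < 2*j + 2 && c >= 6) ==> (3*c < -7 && buf[j] >= 4)) && ((!(2*buf[j] < 2*j + 2 && c >= 6)) ==> (3*c < -7 && buf[j + 6] >= 4)); else branch requires 3*buf[c + 1] < -31 && store(buf, j + 2, -1)[j] >= 4.
Before the if: (c >= -3 ==> (((2*buf[j] < 2*j + 2 && c >= 6) ==> (3*c < -7 && buf[j] >= 4)) && ((!(2*buf[j] < 2*j + 2 && c >= 6)) ==> (3*c < -7 && buf[j + 6] >= 4)))) && ((!(c >= -3)) ==> (3*buf[c + 1] < -31 && store(buf, j + 2, -1)[j] >= 4))
Before skip: (c >= -3 ==> (((2*buf[j] < 2*j + 2 && c >= 6) ==> (3*c < -7 && buf[j] >= 4)) && ((!(2*buf[j] < 2*j + 2 && c >= 6)) ==> (3*c < -7 && buf[j + 6] >= 4)))) && ((!(c >= -3)) ==> (3*buf[c + 1] < -31 && store(buf, j + 2, -1)[j] >= 4))
Answer: WP = (c >= -3 ==> (((2*buf[j] < 2*j + 2 && c >= 6) ==> (3*c < -7 && buf[j] >= 4)) && ((!(2*buf[j] < 2*j + 2 && c >= 6)) ==> (3*c < -7 && buf[j + 6] >= 4)))) && ((!(c >= -3)) ==> (3*buf[c + 1] < -31 && store(buf, j + 2, -1)[j] >= 4))


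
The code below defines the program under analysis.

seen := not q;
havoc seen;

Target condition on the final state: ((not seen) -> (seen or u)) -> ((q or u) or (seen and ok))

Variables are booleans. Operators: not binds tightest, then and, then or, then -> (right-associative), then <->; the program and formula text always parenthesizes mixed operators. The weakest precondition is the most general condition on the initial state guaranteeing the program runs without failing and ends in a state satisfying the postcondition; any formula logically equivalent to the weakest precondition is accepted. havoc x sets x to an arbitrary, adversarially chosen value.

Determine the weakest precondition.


Working backward. After the program, the postcondition ((not seen) -> (seen or u)) -> ((q or u) or (seen and ok)) must hold; in canonical form it is ((not seen) -> (seen or u)) -> (q or u or (seen and ok)).
Before havoc seen: (q or u or ok) and (u -> (q or u))
Before seen := not q: (q or u or ok) and (u -> (q or u))
Answer: WP = (q or u or ok) and (u -> (q or u))


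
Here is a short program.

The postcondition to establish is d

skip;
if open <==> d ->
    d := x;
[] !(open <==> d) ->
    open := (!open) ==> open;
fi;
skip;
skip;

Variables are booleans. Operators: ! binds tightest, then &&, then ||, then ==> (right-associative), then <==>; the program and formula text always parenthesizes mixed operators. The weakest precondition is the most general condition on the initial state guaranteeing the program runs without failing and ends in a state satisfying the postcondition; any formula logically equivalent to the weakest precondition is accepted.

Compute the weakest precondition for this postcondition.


Working backward. After the program, d must hold.
Before skip: d
Before skip: d
Then branch requires x; else branch requires d.
Before the if: ((open <==> d) ==> x) && ((!(open <==> d)) ==> d)
Before skip: ((open <==> d) ==> x) && ((!(open <==> d)) ==> d)
Answer: WP = ((open <==> d) ==> x) && ((!(open <==> d)) ==> d)


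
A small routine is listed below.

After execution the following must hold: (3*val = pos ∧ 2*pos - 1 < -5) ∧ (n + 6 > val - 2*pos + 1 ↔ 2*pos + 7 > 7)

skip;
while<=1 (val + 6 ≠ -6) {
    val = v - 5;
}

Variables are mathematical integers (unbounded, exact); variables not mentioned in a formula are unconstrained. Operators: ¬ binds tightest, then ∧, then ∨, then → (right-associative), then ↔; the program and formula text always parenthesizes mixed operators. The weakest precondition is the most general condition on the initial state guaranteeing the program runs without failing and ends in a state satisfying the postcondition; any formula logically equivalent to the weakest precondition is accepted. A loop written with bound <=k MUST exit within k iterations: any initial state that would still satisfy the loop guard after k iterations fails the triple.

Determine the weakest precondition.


Working backward. After the program, the postcondition (3*val = pos ∧ 2*pos - 1 < -5) ∧ (n + 6 > val - 2*pos + 1 ↔ 2*pos + 7 > 7) must hold; in canonical form it is 3*val = pos ∧ 2*pos < -4 ∧ (n + 2*pos > val - 5 ↔ 2*pos > 0).
Before the loop (bound <=1), unroll the exhaustion recursion (WP_0 = exit-now case; WP_j = one more guarded iteration, up to j = 1):
  WP_0: (¬(val ≠ -12)) ∧ 3*val = pos ∧ 2*pos < -4 ∧ (n + 2*pos > val - 5 ↔ 2*pos > 0)
  WP_1: (val ≠ -12 → ((¬(v ≠ -7)) ∧ 3*v = pos + 15 ∧ 2*pos < -4 ∧ (n + 2*pos > v - 10 ↔ 2*pos > 0))) ∧ ((¬(val ≠ -12)) → (3*val = pos ∧ 2*pos < -4 ∧ (n + 2*pos > val - 5 ↔ 2*pos > 0)))
So before the loop: (val ≠ -12 → ((¬(v ≠ -7)) ∧ 3*v = pos + 15 ∧ 2*pos < -4 ∧ (n + 2*pos > v - 10 ↔ 2*pos > 0))) ∧ ((¬(val ≠ -12)) → (3*val = pos ∧ 2*pos < -4 ∧ (n + 2*pos > val - 5 ↔ 2*pos > 0)))
Before skip: (val ≠ -12 → ((¬(v ≠ -7)) ∧ 3*v = pos + 15 ∧ 2*pos < -4 ∧ (n + 2*pos > v - 10 ↔ 2*pos > 0))) ∧ ((¬(val ≠ -12)) → (3*val = pos ∧ 2*pos < -4 ∧ (n + 2*pos > val - 5 ↔ 2*pos > 0)))
Answer: WP = (val ≠ -12 → ((¬(v ≠ -7)) ∧ 3*v = pos + 15 ∧ 2*pos < -4 ∧ (n + 2*pos > v - 10 ↔ 2*pos > 0))) ∧ ((¬(val ≠ -12)) → (3*val = pos ∧ 2*pos < -4 ∧ (n + 2*pos > val - 5 ↔ 2*pos > 0)))


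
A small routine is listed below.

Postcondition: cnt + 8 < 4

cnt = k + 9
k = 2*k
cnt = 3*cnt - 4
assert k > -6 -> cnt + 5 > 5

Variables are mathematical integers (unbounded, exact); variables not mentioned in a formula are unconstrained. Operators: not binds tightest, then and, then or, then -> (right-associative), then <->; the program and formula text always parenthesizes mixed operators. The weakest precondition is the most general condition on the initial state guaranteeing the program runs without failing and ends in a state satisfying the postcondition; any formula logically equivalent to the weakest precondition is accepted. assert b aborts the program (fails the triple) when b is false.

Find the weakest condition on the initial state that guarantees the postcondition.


Working backward. After the program, the postcondition cnt + 8 < 4 must hold; in canonical form it is cnt < -4.
Before assert k > -6 -> cnt + 5 > 5: (k > -6 -> cnt > 0) and cnt < -4
Before cnt := 3*cnt - 4: (k > -6 -> 3*cnt > 4) and 3*cnt < 0
Before k := 2*k: (2*k > -6 -> 3*cnt > 4) and 3*cnt < 0
Before cnt := k + 9: (2*k > -6 -> 3*k > -23) and 3*k < -27
Answer: WP = (2*k > -6 -> 3*k > -23) and 3*k < -27


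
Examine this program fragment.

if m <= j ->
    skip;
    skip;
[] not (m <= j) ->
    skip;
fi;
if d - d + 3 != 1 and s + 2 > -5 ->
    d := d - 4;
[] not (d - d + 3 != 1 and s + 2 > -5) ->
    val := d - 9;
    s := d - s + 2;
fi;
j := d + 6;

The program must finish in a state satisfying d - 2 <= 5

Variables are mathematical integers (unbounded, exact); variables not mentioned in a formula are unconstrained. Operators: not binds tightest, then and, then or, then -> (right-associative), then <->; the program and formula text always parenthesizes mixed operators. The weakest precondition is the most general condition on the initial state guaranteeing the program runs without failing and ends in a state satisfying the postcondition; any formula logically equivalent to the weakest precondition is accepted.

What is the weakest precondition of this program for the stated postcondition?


Working backward. After the program, the postcondition d - 2 <= 5 must hold; in canonical form it is d <= 7.
Before j := d + 6: d <= 7
Then branch requires d <= 11; else branch requires d <= 7.
Before the if: (s > -7 -> d <= 11) and ((not (s > -7)) -> d <= 7)
Then branch requires (s > -7 -> d <= 11) and ((not (s > -7)) -> d <= 7); else branch requires (s > -7 -> d <= 11) and ((not (s > -7)) -> d <= 7).
Before the if: (m <= j -> ((s > -7 -> d <= 11) and ((not (s > -7)) -> d <= 7))) and ((not (m <= j)) -> ((s > -7 -> d <= 11) and ((not (s > -7)) -> d <= 7)))
Answer: WP = (m <= j -> ((s > -7 -> d <= 11) and ((not (s > -7)) -> d <= 7))) and ((not (m <= j)) -> ((s > -7 -> d <= 11) and ((not (s > -7)) -> d <= 7)))


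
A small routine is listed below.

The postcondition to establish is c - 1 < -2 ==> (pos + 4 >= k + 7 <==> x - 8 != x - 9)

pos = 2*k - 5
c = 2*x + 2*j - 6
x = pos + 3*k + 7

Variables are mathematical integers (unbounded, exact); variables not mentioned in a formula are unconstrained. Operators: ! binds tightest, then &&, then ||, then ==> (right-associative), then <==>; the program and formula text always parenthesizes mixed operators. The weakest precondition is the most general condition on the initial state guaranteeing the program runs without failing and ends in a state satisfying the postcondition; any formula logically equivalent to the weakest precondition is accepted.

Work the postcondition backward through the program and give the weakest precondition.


Working backward. After the program, the postcondition c - 1 < -2 ==> (pos + 4 >= k + 7 <==> x - 8 != x - 9) must hold; in canonical form it is c < -1 ==> pos >= k + 3.
Before x := pos + 3*k + 7: c < -1 ==> pos >= k + 3
Before c := 2*x + 2*j - 6: 2*j + 2*x < 5 ==> pos >= k + 3
Before pos := 2*k - 5: 2*j + 2*x < 5 ==> k >= 8
Answer: WP = 2*j + 2*x < 5 ==> k >= 8


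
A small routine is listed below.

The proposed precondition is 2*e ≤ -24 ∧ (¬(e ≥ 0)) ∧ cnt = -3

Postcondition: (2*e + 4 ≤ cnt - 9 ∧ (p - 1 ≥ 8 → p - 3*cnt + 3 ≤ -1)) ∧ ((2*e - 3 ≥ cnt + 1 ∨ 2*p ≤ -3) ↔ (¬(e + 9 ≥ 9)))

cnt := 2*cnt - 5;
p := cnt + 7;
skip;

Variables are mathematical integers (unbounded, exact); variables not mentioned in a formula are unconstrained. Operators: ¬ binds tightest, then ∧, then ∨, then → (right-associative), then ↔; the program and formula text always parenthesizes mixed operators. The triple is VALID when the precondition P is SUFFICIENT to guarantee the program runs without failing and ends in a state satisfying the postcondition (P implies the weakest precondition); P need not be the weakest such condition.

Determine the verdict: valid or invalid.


Working backward. After the program, the postcondition (2*e + 4 ≤ cnt - 9 ∧ (p - 1 ≥ 8 → p - 3*cnt + 3 ≤ -1)) ∧ ((2*e - 3 ≥ cnt + 1 ∨ 2*p ≤ -3) ↔ (¬(e + 9 ≥ 9))) must hold; in canonical form it is 2*e ≤ cnt - 13 ∧ (p ≥ 9 → p ≤ 3*cnt - 4) ∧ ((2*e ≥ cnt + 4 ∨ 2*p ≤ -3) ↔ (¬(e ≥ 0))).
Before skip: 2*e ≤ cnt - 13 ∧ (p ≥ 9 → p ≤ 3*cnt - 4) ∧ ((2*e ≥ cnt + 4 ∨ 2*p ≤ -3) ↔ (¬(e ≥ 0)))
Before p := cnt + 7: 2*e ≤ cnt - 13 ∧ (cnt ≥ 2 → 2*cnt ≥ 11) ∧ ((2*e ≥ cnt + 4 ∨ 2*cnt ≤ -17) ↔ (¬(e ≥ 0)))
Before cnt := 2*cnt - 5: 2*e ≤ 2*cnt - 18 ∧ (2*cnt ≥ 7 → 4*cnt ≥ 21) ∧ ((2*e ≥ 2*cnt - 1 ∨ 4*cnt ≤ -7) ↔ (¬(e ≥ 0)))
The weakest precondition is 2*e ≤ 2*cnt - 18 ∧ (2*cnt ≥ 7 → 4*cnt ≥ 21) ∧ ((2*e ≥ 2*cnt - 1 ∨ 4*cnt ≤ -7) ↔ (¬(e ≥ 0))).
Check whether 2*e ≤ -24 ∧ (¬(e ≥ 0)) ∧ cnt = -3 implies it.
Every state satisfying the precondition satisfies the weakest precondition: the implication holds.
Answer: valid


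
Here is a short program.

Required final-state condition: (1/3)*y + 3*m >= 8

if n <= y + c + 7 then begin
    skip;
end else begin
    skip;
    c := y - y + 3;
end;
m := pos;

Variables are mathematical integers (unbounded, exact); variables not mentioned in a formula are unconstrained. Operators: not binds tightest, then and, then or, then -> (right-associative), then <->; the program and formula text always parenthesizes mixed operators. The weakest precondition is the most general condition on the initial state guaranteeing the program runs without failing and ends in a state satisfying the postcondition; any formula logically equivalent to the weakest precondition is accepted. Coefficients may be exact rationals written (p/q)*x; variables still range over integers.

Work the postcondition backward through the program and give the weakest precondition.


Working backward. After the program, the postcondition (1/3)*y + 3*m >= 8 must hold; in canonical form it is 3*m + (1/3)*y >= 8.
Before m := pos: 3*pos + (1/3)*y >= 8
Then branch requires 3*pos + (1/3)*y >= 8; else branch requires 3*pos + (1/3)*y >= 8.
Before the if: (n <= c + y + 7 -> 3*pos + (1/3)*y >= 8) and ((not (n <= c + y + 7)) -> 3*pos + (1/3)*y >= 8)
Answer: WP = (n <= c + y + 7 -> 3*pos + (1/3)*y >= 8) and ((not (n <= c + y + 7)) -> 3*pos + (1/3)*y >= 8)


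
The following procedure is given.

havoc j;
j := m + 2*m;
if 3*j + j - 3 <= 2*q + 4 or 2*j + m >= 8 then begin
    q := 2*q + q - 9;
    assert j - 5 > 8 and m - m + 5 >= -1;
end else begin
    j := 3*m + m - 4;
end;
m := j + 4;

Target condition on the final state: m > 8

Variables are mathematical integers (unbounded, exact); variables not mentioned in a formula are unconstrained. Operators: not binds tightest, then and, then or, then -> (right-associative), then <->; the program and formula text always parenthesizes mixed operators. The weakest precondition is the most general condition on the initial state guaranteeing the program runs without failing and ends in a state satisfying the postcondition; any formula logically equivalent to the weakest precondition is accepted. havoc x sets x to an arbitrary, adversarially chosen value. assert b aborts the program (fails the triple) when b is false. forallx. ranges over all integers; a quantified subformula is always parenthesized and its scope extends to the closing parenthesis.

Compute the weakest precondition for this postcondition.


Working backward. After the program, m > 8 must hold.
Before m := j + 4: j > 4
Then branch requires j > 13 and j > 4; else branch requires 4*m > 8.
Before the if: ((4*j <= 2*q + 7 or 2*j + m >= 8) -> (j > 13 and j > 4)) and ((not (4*j <= 2*q + 7 or 2*j + m >= 8)) -> 4*m > 8)
Before j := m + 2*m: ((12*m <= 2*q + 7 or 7*m >= 8) -> (3*m > 13 and 3*m > 4)) and ((not (12*m <= 2*q + 7 or 7*m >= 8)) -> 4*m > 8)
Before havoc j: ((12*m <= 2*q + 7 or 7*m >= 8) -> (3*m > 13 and 3*m > 4)) and ((not (12*m <= 2*q + 7 or 7*m >= 8)) -> 4*m > 8)
Answer: WP = ((12*m <= 2*q + 7 or 7*m >= 8) -> (3*m > 13 and 3*m > 4)) and ((not (12*m <= 2*q + 7 or 7*m >= 8)) -> 4*m > 8)


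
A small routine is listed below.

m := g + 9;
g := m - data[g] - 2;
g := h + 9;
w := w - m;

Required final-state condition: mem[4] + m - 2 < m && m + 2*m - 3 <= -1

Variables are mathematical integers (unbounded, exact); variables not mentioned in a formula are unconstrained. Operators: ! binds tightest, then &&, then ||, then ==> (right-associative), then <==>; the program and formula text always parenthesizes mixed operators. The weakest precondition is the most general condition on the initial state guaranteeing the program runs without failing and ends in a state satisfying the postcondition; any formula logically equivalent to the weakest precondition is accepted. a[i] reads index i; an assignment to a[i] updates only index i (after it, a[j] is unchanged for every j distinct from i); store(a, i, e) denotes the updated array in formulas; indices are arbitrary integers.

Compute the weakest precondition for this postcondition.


Working backward. After the program, the postcondition mem[4] + m - 2 < m && m + 2*m - 3 <= -1 must hold; in canonical form it is mem[4] < 2 && 3*m <= 2.
Before w := w - m: mem[4] < 2 && 3*m <= 2
Before g := h + 9: mem[4] < 2 && 3*m <= 2
Before g := m - data[g] - 2: mem[4] < 2 && 3*m <= 2
Before m := g + 9: mem[4] < 2 && 3*g <= -25
Answer: WP = mem[4] < 2 && 3*g <= -25


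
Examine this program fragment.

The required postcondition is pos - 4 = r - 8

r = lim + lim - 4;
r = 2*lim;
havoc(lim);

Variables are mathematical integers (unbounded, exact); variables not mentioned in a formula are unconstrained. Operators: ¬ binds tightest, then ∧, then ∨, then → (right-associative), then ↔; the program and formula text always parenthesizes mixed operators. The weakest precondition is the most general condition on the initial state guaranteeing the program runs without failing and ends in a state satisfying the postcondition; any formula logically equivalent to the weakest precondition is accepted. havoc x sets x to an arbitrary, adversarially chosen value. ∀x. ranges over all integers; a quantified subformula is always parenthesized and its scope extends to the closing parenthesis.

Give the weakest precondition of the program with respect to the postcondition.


Working backward. After the program, the postcondition pos - 4 = r - 8 must hold; in canonical form it is pos = r - 4.
Before havoc lim: pos = r - 4
Before r := 2*lim: pos = 2*lim - 4
Before r := lim + lim - 4: pos = 2*lim - 4
Answer: WP = pos = 2*lim - 4


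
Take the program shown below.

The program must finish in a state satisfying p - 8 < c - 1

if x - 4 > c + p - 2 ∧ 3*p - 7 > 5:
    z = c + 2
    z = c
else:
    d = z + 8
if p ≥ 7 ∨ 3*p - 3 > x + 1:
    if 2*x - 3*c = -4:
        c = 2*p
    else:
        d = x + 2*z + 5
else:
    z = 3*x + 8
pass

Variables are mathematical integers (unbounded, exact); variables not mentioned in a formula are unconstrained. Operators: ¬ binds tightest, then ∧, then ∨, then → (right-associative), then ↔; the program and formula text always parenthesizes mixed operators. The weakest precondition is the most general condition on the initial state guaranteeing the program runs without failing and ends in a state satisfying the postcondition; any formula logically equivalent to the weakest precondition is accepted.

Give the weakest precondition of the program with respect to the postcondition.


Working backward. After the program, the postcondition p - 8 < c - 1 must hold; in canonical form it is p < c + 7.
Before skip: p < c + 7
Then branch requires (2*x = 3*c - 4 → p > -7) ∧ ((¬(2*x = 3*c - 4)) → p < c + 7); else branch requires p < c + 7.
Before the if: ((p ≥ 7 ∨ 3*p > x + 4) → ((2*x = 3*c - 4 → p > -7) ∧ ((¬(2*x = 3*c - 4)) → p < c + 7))) ∧ ((¬(p ≥ 7 ∨ 3*p > x + 4)) → p < c + 7)
Then branch requires ((p ≥ 7 ∨ 3*p > x + 4) → ((2*x = 3*c - 4 → p > -7) ∧ ((¬(2*x = 3*c - 4)) → p < c + 7))) ∧ ((¬(p ≥ 7 ∨ 3*p > x + 4)) → p < c + 7); else branch requires ((p ≥ 7 ∨ 3*p > x + 4) → ((2*x = 3*c - 4 → p > -7) ∧ ((¬(2*x = 3*c - 4)) → p < c + 7))) ∧ ((¬(p ≥ 7 ∨ 3*p > x + 4)) → p < c + 7).
Before the if: ((x > c + p + 2 ∧ 3*p > 12) → (((p ≥ 7 ∨ 3*p > x + 4) → ((2*x = 3*c - 4 → p > -7) ∧ ((¬(2*x = 3*c - 4)) → p < c + 7))) ∧ ((¬(p ≥ 7 ∨ 3*p > x + 4)) → p < c + 7))) ∧ ((¬(x > c + p + 2 ∧ 3*p > 12)) → (((p ≥ 7 ∨ 3*p > x + 4) → ((2*x = 3*c - 4 → p > -7) ∧ ((¬(2*x = 3*c - 4)) → p < c + 7))) ∧ ((¬(p ≥ 7 ∨ 3*p > x + 4)) → p < c + 7)))
Answer: WP = ((x > c + p + 2 ∧ 3*p > 12) → (((p ≥ 7 ∨ 3*p > x + 4) → ((2*x = 3*c - 4 → p > -7) ∧ ((¬(2*x = 3*c - 4)) → p < c + 7))) ∧ ((¬(p ≥ 7 ∨ 3*p > x + 4)) → p < c + 7))) ∧ ((¬(x > c + p + 2 ∧ 3*p > 12)) → (((p ≥ 7 ∨ 3*p > x + 4) → ((2*x = 3*c - 4 → p > -7) ∧ ((¬(2*x = 3*c - 4)) → p < c + 7))) ∧ ((¬(p ≥ 7 ∨ 3*p > x + 4)) → p < c + 7)))


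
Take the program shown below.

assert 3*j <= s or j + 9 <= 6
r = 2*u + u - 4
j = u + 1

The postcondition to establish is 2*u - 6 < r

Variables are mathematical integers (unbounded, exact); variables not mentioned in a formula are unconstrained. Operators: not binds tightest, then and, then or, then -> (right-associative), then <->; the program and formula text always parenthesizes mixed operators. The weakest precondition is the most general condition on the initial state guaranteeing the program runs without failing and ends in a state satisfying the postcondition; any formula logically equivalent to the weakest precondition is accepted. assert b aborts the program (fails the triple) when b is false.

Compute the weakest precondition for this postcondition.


Working backward. After the program, the postcondition 2*u - 6 < r must hold; in canonical form it is 2*u < r + 6.
Before j := u + 1: 2*u < r + 6
Before r := 2*u + u - 4: u > -2
Before assert 3*j <= s or j + 9 <= 6: (3*j <= s or j <= -3) and u > -2
Answer: WP = (3*j <= s or j <= -3) and u > -2


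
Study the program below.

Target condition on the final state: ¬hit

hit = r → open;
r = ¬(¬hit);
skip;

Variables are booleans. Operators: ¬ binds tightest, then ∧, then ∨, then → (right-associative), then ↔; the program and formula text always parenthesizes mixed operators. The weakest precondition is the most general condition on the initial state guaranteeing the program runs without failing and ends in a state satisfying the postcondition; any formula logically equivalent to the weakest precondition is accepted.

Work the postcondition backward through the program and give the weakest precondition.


Working backward. After the program, ¬hit must hold.
Before skip: ¬hit
Before r := ¬(¬hit): ¬hit
Before hit := r → open: ¬(r → open)
Answer: WP = ¬(r → open)


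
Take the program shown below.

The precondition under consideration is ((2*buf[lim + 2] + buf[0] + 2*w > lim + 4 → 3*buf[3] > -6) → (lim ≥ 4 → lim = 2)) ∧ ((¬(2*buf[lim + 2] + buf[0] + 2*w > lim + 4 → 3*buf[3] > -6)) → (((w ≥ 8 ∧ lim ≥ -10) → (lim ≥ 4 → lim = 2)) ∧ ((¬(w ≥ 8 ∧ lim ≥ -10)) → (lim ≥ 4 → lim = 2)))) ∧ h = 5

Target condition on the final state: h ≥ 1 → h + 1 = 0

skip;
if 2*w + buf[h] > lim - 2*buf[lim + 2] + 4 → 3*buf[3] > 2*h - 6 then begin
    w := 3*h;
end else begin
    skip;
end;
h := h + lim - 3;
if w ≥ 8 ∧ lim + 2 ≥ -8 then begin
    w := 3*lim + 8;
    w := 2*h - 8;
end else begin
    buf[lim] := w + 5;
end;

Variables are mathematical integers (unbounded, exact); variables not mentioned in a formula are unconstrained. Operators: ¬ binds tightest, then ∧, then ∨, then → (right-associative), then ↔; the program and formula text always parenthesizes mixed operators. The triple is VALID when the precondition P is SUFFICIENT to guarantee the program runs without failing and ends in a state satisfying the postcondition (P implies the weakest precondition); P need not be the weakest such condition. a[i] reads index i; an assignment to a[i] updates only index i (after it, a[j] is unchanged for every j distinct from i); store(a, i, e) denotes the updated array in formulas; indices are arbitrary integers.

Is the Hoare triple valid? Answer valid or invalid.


Working backward. After the program, the postcondition h ≥ 1 → h + 1 = 0 must hold; in canonical form it is h ≥ 1 → h = -1.
Then branch requires h ≥ 1 → h = -1; else branch requires h ≥ 1 → h = -1.
Before the if: ((w ≥ 8 ∧ lim ≥ -10) → (h ≥ 1 → h = -1)) ∧ ((¬(w ≥ 8 ∧ lim ≥ -10)) → (h ≥ 1 → h = -1))
Before h := h + lim - 3: ((w ≥ 8 ∧ lim ≥ -10) → (h + lim ≥ 4 → h + lim = 2)) ∧ ((¬(w ≥ 8 ∧ lim ≥ -10)) → (h + lim ≥ 4 → h + lim = 2))
Then branch requires ((3*h ≥ 8 ∧ lim ≥ -10) → (h + lim ≥ 4 → h + lim = 2)) ∧ ((¬(3*h ≥ 8 ∧ lim ≥ -10)) → (h + lim ≥ 4 → h + lim = 2)); else branch requires ((w ≥ 8 ∧ lim ≥ -10) → (h + lim ≥ 4 → h + lim = 2)) ∧ ((¬(w ≥ 8 ∧ lim ≥ -10)) → (h + lim ≥ 4 → h + lim = 2)).
Before the if: ((2*buf[lim + 2] + buf[h] + 2*w > lim + 4 → 3*buf[3] > 2*h - 6) → (((3*h ≥ 8 ∧ lim ≥ -10) → (h + lim ≥ 4 → h + lim = 2)) ∧ ((¬(3*h ≥ 8 ∧ lim ≥ -10)) → (h + lim ≥ 4 → h + lim = 2)))) ∧ ((¬(2*buf[lim + 2] + buf[h] + 2*w > lim + 4 → 3*buf[3] > 2*h - 6)) → (((w ≥ 8 ∧ lim ≥ -10) → (h + lim ≥ 4 → h + lim = 2)) ∧ ((¬(w ≥ 8 ∧ lim ≥ -10)) → (h + lim ≥ 4 → h + lim = 2))))
Before skip: ((2*buf[lim + 2] + buf[h] + 2*w > lim + 4 → 3*buf[3] > 2*h - 6) → (((3*h ≥ 8 ∧ lim ≥ -10) → (h + lim ≥ 4 → h + lim = 2)) ∧ ((¬(3*h ≥ 8 ∧ lim ≥ -10)) → (h + lim ≥ 4 → h + lim = 2)))) ∧ ((¬(2*buf[lim + 2] + buf[h] + 2*w > lim + 4 → 3*buf[3] > 2*h - 6)) → (((w ≥ 8 ∧ lim ≥ -10) → (h + lim ≥ 4 → h + lim = 2)) ∧ ((¬(w ≥ 8 ∧ lim ≥ -10)) → (h + lim ≥ 4 → h + lim = 2))))
The weakest precondition is ((2*buf[lim + 2] + buf[h] + 2*w > lim + 4 → 3*buf[3] > 2*h - 6) → (((3*h ≥ 8 ∧ lim ≥ -10) → (h + lim ≥ 4 → h + lim = 2)) ∧ ((¬(3*h ≥ 8 ∧ lim ≥ -10)) → (h + lim ≥ 4 → h + lim = 2)))) ∧ ((¬(2*buf[lim + 2] + buf[h] + 2*w > lim + 4 → 3*buf[3] > 2*h - 6)) → (((w ≥ 8 ∧ lim ≥ -10) → (h + lim ≥ 4 → h + lim = 2)) ∧ ((¬(w ≥ 8 ∧ lim ≥ -10)) → (h + lim ≥ 4 → h + lim = 2)))).
Check whether ((2*buf[lim + 2] + buf[0] + 2*w > lim + 4 → 3*buf[3] > -6) → (lim ≥ 4 → lim = 2)) ∧ ((¬(2*buf[lim + 2] + buf[0] + 2*w > lim + 4 → 3*buf[3] > -6)) → (((w ≥ 8 ∧ lim ≥ -10) → (lim ≥ 4 → lim = 2)) ∧ ((¬(w ≥ 8 ∧ lim ≥ -10)) → (lim ≥ 4 → lim = 2)))) ∧ h = 5 implies it.
Countermodel: at the initial state buf = {[0] = 30152, [2] = 30152, [3] = 0, [5] = -60299, elsewhere 30152}, h = 5, lim = 0, w = 0, the precondition holds but the weakest precondition fails.
Answer: invalid


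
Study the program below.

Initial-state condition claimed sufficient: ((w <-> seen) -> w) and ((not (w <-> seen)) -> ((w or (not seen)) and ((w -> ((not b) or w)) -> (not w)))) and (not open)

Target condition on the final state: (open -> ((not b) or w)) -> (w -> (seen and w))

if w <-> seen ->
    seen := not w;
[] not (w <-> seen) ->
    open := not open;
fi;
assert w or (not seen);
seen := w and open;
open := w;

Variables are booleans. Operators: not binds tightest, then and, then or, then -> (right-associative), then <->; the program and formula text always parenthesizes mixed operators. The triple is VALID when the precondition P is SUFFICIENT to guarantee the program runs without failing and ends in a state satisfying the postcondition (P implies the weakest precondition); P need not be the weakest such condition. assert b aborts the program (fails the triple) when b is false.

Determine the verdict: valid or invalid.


Working backward. After the program, (open -> ((not b) or w)) -> (w -> (seen and w)) must hold.
Before open := w: (w -> ((not b) or w)) -> (w -> (seen and w))
Before seen := w and open: (w -> ((not b) or w)) -> (w -> (w and open))
Before assert w or (not seen): (w or (not seen)) and ((w -> ((not b) or w)) -> (w -> (w and open)))
Then branch requires w and ((w -> ((not b) or w)) -> (w -> (w and open))); else branch requires (w or (not seen)) and ((w -> ((not b) or w)) -> (w -> (w and (not open)))).
Before the if: ((w <-> seen) -> (w and ((w -> ((not b) or w)) -> (w -> (w and open))))) and ((not (w <-> seen)) -> ((w or (not seen)) and ((w -> ((not b) or w)) -> (w -> (w and (not open))))))
The weakest precondition is ((w <-> seen) -> (w and ((w -> ((not b) or w)) -> (w -> (w and open))))) and ((not (w <-> seen)) -> ((w or (not seen)) and ((w -> ((not b) or w)) -> (w -> (w and (not open)))))).
Check whether ((w <-> seen) -> w) and ((not (w <-> seen)) -> ((w or (not seen)) and ((w -> ((not b) or w)) -> (not w)))) and (not open) implies it.
Countermodel: at the initial state b = false, open = false, seen = true, w = true, the precondition holds but the weakest precondition fails.
Answer: invalid


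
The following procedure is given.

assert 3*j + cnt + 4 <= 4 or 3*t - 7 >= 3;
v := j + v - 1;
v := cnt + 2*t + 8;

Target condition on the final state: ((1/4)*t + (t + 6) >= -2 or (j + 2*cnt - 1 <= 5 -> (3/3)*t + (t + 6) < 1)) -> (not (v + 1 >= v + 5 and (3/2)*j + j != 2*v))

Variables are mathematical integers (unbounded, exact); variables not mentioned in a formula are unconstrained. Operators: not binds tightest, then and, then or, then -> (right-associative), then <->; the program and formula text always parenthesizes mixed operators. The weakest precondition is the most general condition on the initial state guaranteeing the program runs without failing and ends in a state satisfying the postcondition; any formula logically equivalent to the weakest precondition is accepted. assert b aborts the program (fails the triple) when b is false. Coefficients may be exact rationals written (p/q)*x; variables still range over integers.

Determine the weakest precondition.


Working backward. After the program, the postcondition ((1/4)*t + (t + 6) >= -2 or (j + 2*cnt - 1 <= 5 -> (3/3)*t + (t + 6) < 1)) -> (not (v + 1 >= v + 5 and (3/2)*j + j != 2*v)) must hold; in canonical form it is true.
Before v := cnt + 2*t + 8: true
Before v := j + v - 1: true
Before assert 3*j + cnt + 4 <= 4 or 3*t - 7 >= 3: cnt + 3*j <= 0 or 3*t >= 10
Answer: WP = cnt + 3*j <= 0 or 3*t >= 10


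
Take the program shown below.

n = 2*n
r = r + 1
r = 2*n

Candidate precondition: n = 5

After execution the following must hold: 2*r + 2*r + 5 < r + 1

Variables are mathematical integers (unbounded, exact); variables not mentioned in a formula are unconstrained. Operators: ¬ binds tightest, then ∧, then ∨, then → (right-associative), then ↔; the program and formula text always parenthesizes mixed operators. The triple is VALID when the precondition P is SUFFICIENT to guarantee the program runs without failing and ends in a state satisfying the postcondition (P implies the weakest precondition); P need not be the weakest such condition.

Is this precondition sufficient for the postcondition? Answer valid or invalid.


Working backward. After the program, the postcondition 2*r + 2*r + 5 < r + 1 must hold; in canonical form it is 3*r < -4.
Before r := 2*n: 6*n < -4
Before r := r + 1: 6*n < -4
Before n := 2*n: 12*n < -4
The weakest precondition is 12*n < -4.
Check whether n = 5 implies it.
Countermodel: at the initial state n = 5, the precondition holds but the weakest precondition fails.
Answer: invalid


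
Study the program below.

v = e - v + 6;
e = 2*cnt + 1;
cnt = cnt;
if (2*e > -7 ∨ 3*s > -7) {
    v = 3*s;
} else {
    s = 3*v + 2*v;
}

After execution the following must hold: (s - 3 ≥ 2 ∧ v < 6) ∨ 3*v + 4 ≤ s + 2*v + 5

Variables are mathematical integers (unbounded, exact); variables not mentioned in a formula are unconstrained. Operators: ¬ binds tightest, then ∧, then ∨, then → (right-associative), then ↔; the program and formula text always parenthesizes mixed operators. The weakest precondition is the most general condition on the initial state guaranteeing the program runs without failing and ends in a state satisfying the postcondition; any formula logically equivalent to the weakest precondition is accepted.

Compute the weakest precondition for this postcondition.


Working backward. After the program, the postcondition (s - 3 ≥ 2 ∧ v < 6) ∨ 3*v + 4 ≤ s + 2*v + 5 must hold; in canonical form it is (s ≥ 5 ∧ v < 6) ∨ v ≤ s + 1.
Then branch requires (s ≥ 5 ∧ 3*s < 6) ∨ 2*s ≤ 1; else branch requires (5*v ≥ 5 ∧ v < 6) ∨ 4*v ≥ -1.
Before the if: ((2*e > -7 ∨ 3*s > -7) → ((s ≥ 5 ∧ 3*s < 6) ∨ 2*s ≤ 1)) ∧ ((¬(2*e > -7 ∨ 3*s > -7)) → ((5*v ≥ 5 ∧ v < 6) ∨ 4*v ≥ -1))
Before cnt := cnt: ((2*e > -7 ∨ 3*s > -7) → ((s ≥ 5 ∧ 3*s < 6) ∨ 2*s ≤ 1)) ∧ ((¬(2*e > -7 ∨ 3*s > -7)) → ((5*v ≥ 5 ∧ v < 6) ∨ 4*v ≥ -1))
Before e := 2*cnt + 1: ((4*cnt > -9 ∨ 3*s > -7) → ((s ≥ 5 ∧ 3*s < 6) ∨ 2*s ≤ 1)) ∧ ((¬(4*cnt > -9 ∨ 3*s > -7)) → ((5*v ≥ 5 ∧ v < 6) ∨ 4*v ≥ -1))
Before v := e - v + 6: ((4*cnt > -9 ∨ 3*s > -7) → ((s ≥ 5 ∧ 3*s < 6) ∨ 2*s ≤ 1)) ∧ ((¬(4*cnt > -9 ∨ 3*s > -7)) → ((5*e ≥ 5*v - 25 ∧ e < v) ∨ 4*e ≥ 4*v - 25))
Answer: WP = ((4*cnt > -9 ∨ 3*s > -7) → ((s ≥ 5 ∧ 3*s < 6) ∨ 2*s ≤ 1)) ∧ ((¬(4*cnt > -9 ∨ 3*s > -7)) → ((5*e ≥ 5*v - 25 ∧ e < v) ∨ 4*e ≥ 4*v - 25))


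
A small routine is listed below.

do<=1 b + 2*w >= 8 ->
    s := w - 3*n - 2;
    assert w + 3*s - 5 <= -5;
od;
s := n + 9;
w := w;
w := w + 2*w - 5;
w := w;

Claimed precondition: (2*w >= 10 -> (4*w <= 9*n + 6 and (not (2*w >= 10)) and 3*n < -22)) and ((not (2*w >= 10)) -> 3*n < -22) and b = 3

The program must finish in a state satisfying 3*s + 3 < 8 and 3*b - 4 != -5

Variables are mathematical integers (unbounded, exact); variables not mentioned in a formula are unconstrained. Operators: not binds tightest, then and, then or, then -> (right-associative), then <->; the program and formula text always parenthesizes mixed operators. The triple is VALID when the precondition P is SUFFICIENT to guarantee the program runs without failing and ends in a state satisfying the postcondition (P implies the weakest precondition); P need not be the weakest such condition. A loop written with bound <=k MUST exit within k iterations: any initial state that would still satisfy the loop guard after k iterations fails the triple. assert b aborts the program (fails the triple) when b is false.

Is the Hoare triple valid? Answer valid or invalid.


Working backward. After the program, the postcondition 3*s + 3 < 8 and 3*b - 4 != -5 must hold; in canonical form it is 3*s < 5 and 3*b != -1.
Before w := w: 3*s < 5 and 3*b != -1
Before w := w + 2*w - 5: 3*s < 5 and 3*b != -1
Before w := w: 3*s < 5 and 3*b != -1
Before s := n + 9: 3*n < -22 and 3*b != -1
Before the loop (bound <=1), unroll the exhaustion recursion (WP_0 = exit-now case; WP_j = one more guarded iteration, up to j = 1):
  WP_0: (not (b + 2*w >= 8)) and 3*n < -22 and 3*b != -1
  WP_1: (b + 2*w >= 8 -> (4*w <= 9*n + 6 and (not (b + 2*w >= 8)) and 3*n < -22 and 3*b != -1)) and ((not (b + 2*w >= 8)) -> (3*n < -22 and 3*b != -1))
So before the loop: (b + 2*w >= 8 -> (4*w <= 9*n + 6 and (not (b + 2*w >= 8)) and 3*n < -22 and 3*b != -1)) and ((not (b + 2*w >= 8)) -> (3*n < -22 and 3*b != -1))
The weakest precondition is (b + 2*w >= 8 -> (4*w <= 9*n + 6 and (not (b + 2*w >= 8)) and 3*n < -22 and 3*b != -1)) and ((not (b + 2*w >= 8)) -> (3*n < -22 and 3*b != -1)).
Check whether (2*w >= 10 -> (4*w <= 9*n + 6 and (not (2*w >= 10)) and 3*n < -22)) and ((not (2*w >= 10)) -> 3*n < -22) and b = 3 implies it.
Countermodel: at the initial state b = 3, n = -8, w = 3, the precondition holds but the weakest precondition fails.
Answer: invalid


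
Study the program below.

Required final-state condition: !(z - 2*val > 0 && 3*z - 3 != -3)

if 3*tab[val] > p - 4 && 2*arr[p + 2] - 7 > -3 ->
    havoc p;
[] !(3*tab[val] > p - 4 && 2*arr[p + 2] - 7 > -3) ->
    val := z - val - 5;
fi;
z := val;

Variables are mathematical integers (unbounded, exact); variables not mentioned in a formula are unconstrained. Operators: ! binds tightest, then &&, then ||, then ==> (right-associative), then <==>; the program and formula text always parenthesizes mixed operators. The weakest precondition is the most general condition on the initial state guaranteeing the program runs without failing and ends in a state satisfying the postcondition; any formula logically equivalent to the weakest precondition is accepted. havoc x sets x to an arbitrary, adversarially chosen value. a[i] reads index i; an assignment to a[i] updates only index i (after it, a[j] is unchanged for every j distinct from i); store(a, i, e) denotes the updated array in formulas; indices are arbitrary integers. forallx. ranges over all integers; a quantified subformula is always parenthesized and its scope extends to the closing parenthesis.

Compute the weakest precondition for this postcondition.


Working backward. After the program, the postcondition !(z - 2*val > 0 && 3*z - 3 != -3) must hold; in canonical form it is !(z > 2*val && 3*z != 0).
Before z := val: !(val < 0 && 3*val != 0)
Then branch requires !(val < 0 && 3*val != 0); else branch requires !(z < val + 5 && 3*z != 3*val + 15).
Before the if: ((3*tab[val] > p - 4 && 2*arr[p + 2] > 4) ==> (!(val < 0 && 3*val != 0))) && ((!(3*tab[val] > p - 4 && 2*arr[p + 2] > 4)) ==> (!(z < val + 5 && 3*z != 3*val + 15)))
Answer: WP = ((3*tab[val] > p - 4 && 2*arr[p + 2] > 4) ==> (!(val < 0 && 3*val != 0))) && ((!(3*tab[val] > p - 4 && 2*arr[p + 2] > 4)) ==> (!(z < val + 5 && 3*z != 3*val + 15)))


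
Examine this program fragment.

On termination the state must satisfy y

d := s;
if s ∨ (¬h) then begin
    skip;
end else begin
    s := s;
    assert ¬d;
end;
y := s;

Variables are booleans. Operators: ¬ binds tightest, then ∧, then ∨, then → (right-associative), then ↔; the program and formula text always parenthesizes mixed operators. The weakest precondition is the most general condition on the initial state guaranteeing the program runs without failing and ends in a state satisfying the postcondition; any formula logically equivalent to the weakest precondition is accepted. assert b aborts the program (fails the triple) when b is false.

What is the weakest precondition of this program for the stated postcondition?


Working backward. After the program, y must hold.
Before y := s: s
Then branch requires s; else branch requires (¬d) ∧ s.
Before the if: ((s ∨ (¬h)) → s) ∧ ((¬(s ∨ (¬h))) → ((¬d) ∧ s))
Before d := s: ((s ∨ (¬h)) → s) ∧ (s ∨ (¬h))
Answer: WP = ((s ∨ (¬h)) → s) ∧ (s ∨ (¬h))


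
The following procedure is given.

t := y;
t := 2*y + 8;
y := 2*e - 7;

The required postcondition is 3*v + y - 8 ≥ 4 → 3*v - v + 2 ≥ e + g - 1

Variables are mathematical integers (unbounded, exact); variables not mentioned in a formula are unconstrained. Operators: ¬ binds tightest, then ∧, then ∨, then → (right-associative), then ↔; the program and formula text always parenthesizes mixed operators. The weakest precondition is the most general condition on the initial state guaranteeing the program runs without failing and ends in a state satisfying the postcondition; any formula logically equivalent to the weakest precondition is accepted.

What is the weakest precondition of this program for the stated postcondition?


Working backward. After the program, the postcondition 3*v + y - 8 ≥ 4 → 3*v - v + 2 ≥ e + g - 1 must hold; in canonical form it is 3*v + y ≥ 12 → 2*v ≥ e + g - 3.
Before y := 2*e - 7: 2*e + 3*v ≥ 19 → 2*v ≥ e + g - 3
Before t := 2*y + 8: 2*e + 3*v ≥ 19 → 2*v ≥ e + g - 3
Before t := y: 2*e + 3*v ≥ 19 → 2*v ≥ e + g - 3
Answer: WP = 2*e + 3*v ≥ 19 → 2*v ≥ e + g - 3
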